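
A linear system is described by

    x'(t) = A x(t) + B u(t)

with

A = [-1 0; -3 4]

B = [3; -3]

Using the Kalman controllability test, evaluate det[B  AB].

AB = [[-3], [-21]]
Controllability matrix C = [B  AB] = [[3, -3], [-3, -21]]
det(C) = 3·(-21) - (-3)·(-3) = -63 - 9 = -72
Since det(C) ≠ 0, rank(C) = 2 and the system is completely controllable.

-72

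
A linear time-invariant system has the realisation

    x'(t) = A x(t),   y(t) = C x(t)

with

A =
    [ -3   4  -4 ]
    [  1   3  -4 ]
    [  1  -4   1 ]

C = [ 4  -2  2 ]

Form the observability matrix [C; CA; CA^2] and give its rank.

3

CA = [[-12, 2, -6]]
CA^2 = [[32, -18, 34]]
Observability matrix O = [C; CA; CA^2] = [[4, -2, 2], [-12, 2, -6], [32, -18, 34]]
det(O) = 4·(2·34 - (-6)·(-18)) - (-2)·((-12)·34 - (-6)·32) + 2·((-12)·(-18) - 2·32) = 4·(-40) - (-2)·(-216) + 2·152 = -288 ≠ 0, so rank(O) = 3.
rank(O) = 3 = n, so the pair (A, C) is completely observable.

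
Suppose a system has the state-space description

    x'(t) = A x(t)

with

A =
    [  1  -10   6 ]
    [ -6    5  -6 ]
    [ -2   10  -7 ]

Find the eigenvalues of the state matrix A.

det(sI - A) = s^3 - (tr A)s^2 + (M11 + M22 + M33)s - det A, where Mii is the 2×2 principal minor of A obtained by deleting row i and column i.
tr A = 1 + 5 + (-7) = -1; M11 = 5·(-7) - (-6)·10 = -35 - (-60) = 25; M22 = 1·(-7) - 6·(-2) = -7 - (-12) = 5; M33 = 1·5 - (-10)·(-6) = 5 - 60 = -55; sum of minors = -25.
det A = 1·(5·(-7) - (-6)·10) - (-10)·((-6)·(-7) - (-6)·(-2)) + 6·((-6)·10 - 5·(-2)) = 1·25 - (-10)·30 + 6·(-50) = 25.
So p(s) = det(sI - A) = s^3 + s^2 - 25s - 25.
Rational-root test: any integer root divides -25. Testing small divisors, s = -1 works: p(-1) = -1 + 1 + 25 + (-25) = 0, so (s + 1) is a factor.
Dividing, p(s) = (s + 1)(s^2 - 25).
Factor s^2 - 25: two numbers with sum 0 and product -25 are 5 and -5, so s^2 - 25 = (s - 5)(s + 5).
Hence p(s) = (s - 5) (s + 1) (s + 5), with roots -5, -1, 5.
At least one eigenvalue has non-negative real part, so the system is not asymptotically stable.

-5, -1, 5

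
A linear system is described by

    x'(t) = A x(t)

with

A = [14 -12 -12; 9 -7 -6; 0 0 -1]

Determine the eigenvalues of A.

det(sI - A) = s^3 - (tr A)s^2 + (M11 + M22 + M33)s - det A, where Mii is the 2×2 principal minor of A obtained by deleting row i and column i.
tr A = 14 + (-7) + (-1) = 6; M11 = (-7)·(-1) - (-6)·0 = 7 - 0 = 7; M22 = 14·(-1) - (-12)·0 = -14 - 0 = -14; M33 = 14·(-7) - (-12)·9 = -98 - (-108) = 10; sum of minors = 3.
det A = 14·((-7)·(-1) - (-6)·0) - (-12)·(9·(-1) - (-6)·0) + (-12)·(9·0 - (-7)·0) = 14·7 - (-12)·(-9) + (-12)·0 = -10.
So p(s) = det(sI - A) = s^3 - 6s^2 + 3s + 10.
Rational-root test: any integer root divides 10. Testing small divisors, s = -1 works: p(-1) = -1 + (-6) + (-3) + 10 = 0, so (s + 1) is a factor.
Dividing, p(s) = (s + 1)(s^2 - 7s + 10).
Factor s^2 - 7s + 10: two numbers with sum 7 and product 10 are 5 and 2, so s^2 - 7s + 10 = (s - 5)(s - 2).
Hence p(s) = (s - 5) (s - 2) (s + 1), with roots -1, 2, 5.
At least one eigenvalue has non-negative real part, so the system is not asymptotically stable.

-1, 2, 5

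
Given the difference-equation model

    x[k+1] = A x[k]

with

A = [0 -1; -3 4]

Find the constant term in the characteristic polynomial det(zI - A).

For a 2×2 matrix, det(zI - A) = z^2 - (tr A)z + det A.
tr A = 4, det A = -3.
So p(z) = z^2 - 4z - 3.
The constant term is -3.

-3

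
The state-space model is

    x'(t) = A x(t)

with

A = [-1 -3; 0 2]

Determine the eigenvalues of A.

-1, 2

det(sI - A) = s^2 - (tr A)s + det A, with tr A = (-1) + 2 = 1 and det A = (-1)·2 - (-3)·0 = -2 - 0 = -2.
So p(s) = det(sI - A) = s^2 - s - 2.
Factor s^2 - s - 2: two numbers with sum 1 and product -2 are 2 and -1, so s^2 - s - 2 = (s - 2)(s + 1).
Hence p(s) = (s - 2) (s + 1), with roots -1, 2.
At least one eigenvalue has non-negative real part, so the system is not asymptotically stable.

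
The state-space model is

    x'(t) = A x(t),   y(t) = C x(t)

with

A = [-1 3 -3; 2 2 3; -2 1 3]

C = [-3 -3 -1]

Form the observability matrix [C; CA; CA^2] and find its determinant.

CA = [[-1, -16, -3]]
CA^2 = [[-25, -38, -54]]
Observability matrix O = [C; CA; CA^2] = [[-3, -3, -1], [-1, -16, -3], [-25, -38, -54]]
Expanding along the first row, det(O) = (-3)·((-16)·(-54) - (-3)·(-38)) - (-3)·((-1)·(-54) - (-3)·(-25)) + (-1)·((-1)·(-38) - (-16)·(-25)) = (-3)·750 - (-3)·(-21) + (-1)·(-362) = -1951
Since det(O) ≠ 0, rank(O) = 3 and the system is completely observable.

-1951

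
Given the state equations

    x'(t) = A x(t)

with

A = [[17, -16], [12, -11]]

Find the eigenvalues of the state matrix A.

1, 5

det(sI - A) = s^2 - (tr A)s + det A, with tr A = 17 + (-11) = 6 and det A = 17·(-11) - (-16)·12 = -187 - (-192) = 5.
So p(s) = det(sI - A) = s^2 - 6s + 5.
Factor s^2 - 6s + 5: two numbers with sum 6 and product 5 are 5 and 1, so s^2 - 6s + 5 = (s - 5)(s - 1).
Hence p(s) = (s - 5) (s - 1), with roots 1, 5.
At least one eigenvalue has non-negative real part, so the system is not asymptotically stable.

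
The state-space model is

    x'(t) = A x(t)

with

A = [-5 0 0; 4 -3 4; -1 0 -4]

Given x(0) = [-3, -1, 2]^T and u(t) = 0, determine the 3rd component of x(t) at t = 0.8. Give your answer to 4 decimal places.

det(sI - A) = s^3 - (tr A)s^2 + (M11 + M22 + M33)s - det A, where Mii is the 2×2 principal minor of A obtained by deleting row i and column i.
tr A = (-5) + (-3) + (-4) = -12; M11 = (-3)·(-4) - 4·0 = 12 - 0 = 12; M22 = (-5)·(-4) - 0·(-1) = 20 - 0 = 20; M33 = (-5)·(-3) - 0·4 = 15 - 0 = 15; sum of minors = 47.
det A = (-5)·((-3)·(-4) - 4·0) - 0·(4·(-4) - 4·(-1)) + 0·(4·0 - (-3)·(-1)) = (-5)·12 - 0·(-12) + 0·(-3) = -60.
So p(s) = det(sI - A) = s^3 + 12s^2 + 47s + 60.
Rational-root test: any integer root divides 60. Testing small divisors, s = -3 works: p(-3) = -27 + 108 + (-141) + 60 = 0, so (s + 3) is a factor.
Dividing, p(s) = (s + 3)(s^2 + 9s + 20).
Factor s^2 + 9s + 20: two numbers with sum -9 and product 20 are -4 and -5, so s^2 + 9s + 20 = (s + 4)(s + 5).
Hence p(s) = (s + 3) (s + 4) (s + 5), with roots -5, -4, -3.
The eigenvalues -5, -4, -3 are distinct and real, so A is diagonalisable and x(t) = e^{At} x(0) = V diag(e^{λ_i t}) V^{-1} x(0), where the columns of V are the eigenvectors.
λ = -5: A - (-5)I = [[0, 0, 0], [4, 2, 4], [-1, 0, 1]]. v must be orthogonal to every row; (row 2) × (row 3) = [2, -8, 2], so take v_1 = [1, -4, 1]^T.
λ = -4: A - (-4)I = [[-1, 0, 0], [4, 1, 4], [-1, 0, 0]]. v must be orthogonal to every row; (row 1) × (row 2) = [0, 4, -1], so take v_2 = [0, 4, -1]^T.
λ = -3: A - (-3)I = [[-2, 0, 0], [4, 0, 4], [-1, 0, -1]]. v must be orthogonal to every row; (row 1) × (row 2) = [0, 8, 0], so take v_3 = [0, 1, 0]^T.
V = [v_1 v_2 v_3] = [[1, 0, 0], [-4, 4, 1], [1, -1, 0]] has det V = 1, so V^{-1} = adj(V)/det V = [[1, 0, 0], [1, 0, -1], [0, 1, 4]].
Modal coordinates z(0) = V^{-1} x(0): 1·(-3) + 0·(-1) + 0·2 = -3; 1·(-3) + 0·(-1) + (-1)·2 = -5; 0·(-3) + 1·(-1) + 4·2 = 7; so z(0) = [-3, -5, 7]^T.
x_3(t) = Σ_i (v_i)_3 · z_i(0) · e^{λ_i t} (row 3 of V times the modal terms).
x_3(0.8) = 1·(-3)·e^{-5·0.8} + (-1)·(-5)·e^{-4·0.8} + 0·7·e^{-3·0.8} = (-3)·0.018316 + 5·0.040762 + 0·0.090718 = 0.1489.

0.1489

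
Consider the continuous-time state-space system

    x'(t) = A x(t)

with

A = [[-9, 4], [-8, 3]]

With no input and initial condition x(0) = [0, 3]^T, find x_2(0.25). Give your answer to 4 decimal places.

3.8133

det(sI - A) = s^2 - (tr A)s + det A, with tr A = (-9) + 3 = -6 and det A = (-9)·3 - 4·(-8) = -27 - (-32) = 5.
So p(s) = det(sI - A) = s^2 + 6s + 5.
Factor s^2 + 6s + 5: two numbers with sum -6 and product 5 are -1 and -5, so s^2 + 6s + 5 = (s + 1)(s + 5).
Hence p(s) = (s + 1) (s + 5), with roots -5, -1.
The eigenvalues -5, -1 are distinct and real, so A is diagonalisable and x(t) = e^{At} x(0) = V diag(e^{λ_i t}) V^{-1} x(0), where the columns of V are the eigenvectors.
λ = -5: A - (-5)I = [[-4, 4], [-8, 8]]. Row 1 gives (-4)·v1 + 4·v2 = 0, so take v_1 = [1, 1]^T.
λ = -1: A - (-1)I = [[-8, 4], [-8, 4]]. Row 1 gives (-8)·v1 + 4·v2 = 0, so take v_2 = [1, 2]^T.
V = [v_1 v_2] = [[1, 1], [1, 2]] has det V = 1, so V^{-1} = adj(V)/det V = [[2, -1], [-1, 1]].
Modal coordinates z(0) = V^{-1} x(0): 2·0 + (-1)·3 = -3; (-1)·0 + 1·3 = 3; so z(0) = [-3, 3]^T.
x_2(t) = Σ_i (v_i)_2 · z_i(0) · e^{λ_i t} (row 2 of V times the modal terms).
x_2(0.25) = 1·(-3)·e^{-5·0.25} + 2·3·e^{-1·0.25} = (-3)·0.286505 + 6·0.778801 = 3.8133.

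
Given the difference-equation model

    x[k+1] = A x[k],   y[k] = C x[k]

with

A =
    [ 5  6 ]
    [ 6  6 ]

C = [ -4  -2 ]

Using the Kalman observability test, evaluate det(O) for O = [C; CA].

80

CA = [[-32, -36]]
Observability matrix O = [C; CA] = [[-4, -2], [-32, -36]]
det(O) = (-4)·(-36) - (-2)·(-32) = 144 - 64 = 80
Since det(O) ≠ 0, rank(O) = 2 and the system is completely observable.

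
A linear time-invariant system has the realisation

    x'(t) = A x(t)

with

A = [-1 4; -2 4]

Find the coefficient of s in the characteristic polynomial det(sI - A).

For a 2×2 matrix, det(sI - A) = s^2 - (tr A)s + det A.
tr A = 3, det A = 4.
So p(s) = s^2 - 3s + 4.
The coefficient of s is -3.

-3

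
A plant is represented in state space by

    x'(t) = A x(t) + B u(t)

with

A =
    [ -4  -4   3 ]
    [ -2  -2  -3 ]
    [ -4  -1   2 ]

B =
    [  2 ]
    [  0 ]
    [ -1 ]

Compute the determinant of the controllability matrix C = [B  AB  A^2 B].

AB = [[-11], [-1], [-10]]
A^2B = [[18], [54], [25]]
Controllability matrix C = [B  AB  A^2B] = [[2, -11, 18], [0, -1, 54], [-1, -10, 25]]
Expanding along the first row, det(C) = 2·((-1)·25 - 54·(-10)) - (-11)·(0·25 - 54·(-1)) + 18·(0·(-10) - (-1)·(-1)) = 2·515 - (-11)·54 + 18·(-1) = 1606
Since det(C) ≠ 0, rank(C) = 3 and the system is completely controllable.

1606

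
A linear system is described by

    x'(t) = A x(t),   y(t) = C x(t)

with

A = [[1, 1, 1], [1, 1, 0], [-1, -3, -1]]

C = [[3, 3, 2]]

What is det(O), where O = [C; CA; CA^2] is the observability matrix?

-22

CA = [[4, 0, 1]]
CA^2 = [[3, 1, 3]]
Observability matrix O = [C; CA; CA^2] = [[3, 3, 2], [4, 0, 1], [3, 1, 3]]
Expanding along the first row, det(O) = 3·(0·3 - 1·1) - 3·(4·3 - 1·3) + 2·(4·1 - 0·3) = 3·(-1) - 3·9 + 2·4 = -22
Since det(O) ≠ 0, rank(O) = 3 and the system is completely observable.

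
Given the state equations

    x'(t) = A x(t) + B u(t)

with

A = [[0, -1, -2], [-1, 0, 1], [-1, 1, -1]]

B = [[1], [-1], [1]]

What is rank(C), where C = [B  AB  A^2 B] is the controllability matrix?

3

AB = [[-1], [0], [-3]]
A^2B = [[6], [-2], [4]]
Controllability matrix C = [B  AB  A^2B] = [[1, -1, 6], [-1, 0, -2], [1, -3, 4]]
det(C) = 1·(0·4 - (-2)·(-3)) - (-1)·((-1)·4 - (-2)·1) + 6·((-1)·(-3) - 0·1) = 1·(-6) - (-1)·(-2) + 6·3 = 10 ≠ 0, so rank(C) = 3.
rank(C) = 3 = n, so the pair (A, B) is completely controllable.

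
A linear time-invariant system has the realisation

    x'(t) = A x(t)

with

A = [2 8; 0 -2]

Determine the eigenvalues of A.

-2, 2

det(sI - A) = s^2 - (tr A)s + det A, with tr A = 2 + (-2) = 0 and det A = 2·(-2) - 8·0 = -4 - 0 = -4.
So p(s) = det(sI - A) = s^2 - 4.
Factor s^2 - 4: two numbers with sum 0 and product -4 are 2 and -2, so s^2 - 4 = (s - 2)(s + 2).
Hence p(s) = (s - 2) (s + 2), with roots -2, 2.
At least one eigenvalue has non-negative real part, so the system is not asymptotically stable.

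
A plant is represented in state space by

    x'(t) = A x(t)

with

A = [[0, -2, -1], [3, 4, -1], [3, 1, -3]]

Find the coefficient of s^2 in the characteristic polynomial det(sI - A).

-1

Expand det(sI - A) for the 3×3 matrix.
p(s) = s^3 - s^2 - 2s + 3.
(Check: constant term = det(-A) = (-1)^3 det A = 3; coefficient of s^2 = -tr A = -1.)
The coefficient of s^2 is -1.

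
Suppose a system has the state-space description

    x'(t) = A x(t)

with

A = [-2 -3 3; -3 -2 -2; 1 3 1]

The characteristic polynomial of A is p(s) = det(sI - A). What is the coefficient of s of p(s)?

-6

Expand det(sI - A) for the 3×3 matrix.
p(s) = s^3 + 3s^2 - 6s + 32.
(Check: constant term = det(-A) = (-1)^3 det A = 32; coefficient of s^2 = -tr A = 3.)
The coefficient of s is -6.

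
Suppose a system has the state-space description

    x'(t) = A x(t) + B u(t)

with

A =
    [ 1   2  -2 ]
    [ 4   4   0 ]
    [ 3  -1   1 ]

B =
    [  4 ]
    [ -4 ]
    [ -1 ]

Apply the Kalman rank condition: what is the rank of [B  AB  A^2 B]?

3

AB = [[-2], [0], [15]]
A^2B = [[-32], [-8], [9]]
Controllability matrix C = [B  AB  A^2B] = [[4, -2, -32], [-4, 0, -8], [-1, 15, 9]]
det(C) = 4·(0·9 - (-8)·15) - (-2)·((-4)·9 - (-8)·(-1)) + (-32)·((-4)·15 - 0·(-1)) = 4·120 - (-2)·(-44) + (-32)·(-60) = 2312 ≠ 0, so rank(C) = 3.
rank(C) = 3 = n, so the pair (A, B) is completely controllable.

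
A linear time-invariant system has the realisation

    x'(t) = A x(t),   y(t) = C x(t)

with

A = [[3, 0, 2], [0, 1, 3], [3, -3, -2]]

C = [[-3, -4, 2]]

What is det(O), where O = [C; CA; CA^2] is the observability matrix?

CA = [[-3, -10, -22]]
CA^2 = [[-75, 56, 8]]
Observability matrix O = [C; CA; CA^2] = [[-3, -4, 2], [-3, -10, -22], [-75, 56, 8]]
Expanding along the first row, det(O) = (-3)·((-10)·8 - (-22)·56) - (-4)·((-3)·8 - (-22)·(-75)) + 2·((-3)·56 - (-10)·(-75)) = (-3)·1152 - (-4)·(-1674) + 2·(-918) = -11988
Since det(O) ≠ 0, rank(O) = 3 and the system is completely observable.

-11988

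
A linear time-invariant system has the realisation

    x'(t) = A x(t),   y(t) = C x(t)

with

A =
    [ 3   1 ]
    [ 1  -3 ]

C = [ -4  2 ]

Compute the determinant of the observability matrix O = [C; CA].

CA = [[-10, -10]]
Observability matrix O = [C; CA] = [[-4, 2], [-10, -10]]
det(O) = (-4)·(-10) - 2·(-10) = 40 - (-20) = 60
Since det(O) ≠ 0, rank(O) = 2 and the system is completely observable.

60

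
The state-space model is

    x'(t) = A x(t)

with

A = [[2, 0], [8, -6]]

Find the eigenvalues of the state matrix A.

det(sI - A) = s^2 - (tr A)s + det A, with tr A = 2 + (-6) = -4 and det A = 2·(-6) - 0·8 = -12 - 0 = -12.
So p(s) = det(sI - A) = s^2 + 4s - 12.
Factor s^2 + 4s - 12: two numbers with sum -4 and product -12 are 2 and -6, so s^2 + 4s - 12 = (s - 2)(s + 6).
Hence p(s) = (s - 2) (s + 6), with roots -6, 2.
At least one eigenvalue has non-negative real part, so the system is not asymptotically stable.

-6, 2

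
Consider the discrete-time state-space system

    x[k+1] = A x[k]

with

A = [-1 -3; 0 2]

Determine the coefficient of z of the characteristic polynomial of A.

For a 2×2 matrix, det(zI - A) = z^2 - (tr A)z + det A.
tr A = 1, det A = -2.
So p(z) = z^2 - z - 2.
The coefficient of z is -1.

-1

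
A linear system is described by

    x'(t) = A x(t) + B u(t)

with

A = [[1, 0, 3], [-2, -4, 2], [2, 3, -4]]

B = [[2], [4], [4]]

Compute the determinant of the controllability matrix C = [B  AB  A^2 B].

2432

AB = [[14], [-12], [0]]
A^2B = [[14], [20], [-8]]
Controllability matrix C = [B  AB  A^2B] = [[2, 14, 14], [4, -12, 20], [4, 0, -8]]
Expanding along the first row, det(C) = 2·((-12)·(-8) - 20·0) - 14·(4·(-8) - 20·4) + 14·(4·0 - (-12)·4) = 2·96 - 14·(-112) + 14·48 = 2432
Since det(C) ≠ 0, rank(C) = 3 and the system is completely controllable.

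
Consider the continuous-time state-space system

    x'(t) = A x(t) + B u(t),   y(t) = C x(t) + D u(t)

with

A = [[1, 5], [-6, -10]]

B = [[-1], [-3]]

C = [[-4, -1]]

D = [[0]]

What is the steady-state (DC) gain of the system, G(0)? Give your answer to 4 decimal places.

G(0) = C(-A)^{-1}B + D = -C A^{-1} B + D.
det A = 20, so A^{-1} = (1/20)·adj(A) = [[-1/2, -1/4], [3/10, 1/20]]
A^{-1} B = [5/4, -9/20]^T
C A^{-1} B = -91/20
G(0) = D - C A^{-1} B = 0 - (-91/20) = 91/20 ≈ 4.5500

4.5500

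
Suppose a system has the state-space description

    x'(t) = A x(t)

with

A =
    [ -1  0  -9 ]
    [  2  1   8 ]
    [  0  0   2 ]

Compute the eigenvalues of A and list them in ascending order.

det(sI - A) = s^3 - (tr A)s^2 + (M11 + M22 + M33)s - det A, where Mii is the 2×2 principal minor of A obtained by deleting row i and column i.
tr A = (-1) + 1 + 2 = 2; M11 = 1·2 - 8·0 = 2 - 0 = 2; M22 = (-1)·2 - (-9)·0 = -2 - 0 = -2; M33 = (-1)·1 - 0·2 = -1 - 0 = -1; sum of minors = -1.
det A = (-1)·(1·2 - 8·0) - 0·(2·2 - 8·0) + (-9)·(2·0 - 1·0) = (-1)·2 - 0·4 + (-9)·0 = -2.
So p(s) = det(sI - A) = s^3 - 2s^2 - s + 2.
Rational-root test: any integer root divides 2. Testing small divisors, s = -1 works: p(-1) = -1 + (-2) + 1 + 2 = 0, so (s + 1) is a factor.
Dividing, p(s) = (s + 1)(s^2 - 3s + 2).
Factor s^2 - 3s + 2: two numbers with sum 3 and product 2 are 2 and 1, so s^2 - 3s + 2 = (s - 2)(s - 1).
Hence p(s) = (s - 2) (s - 1) (s + 1), with roots -1, 1, 2.
At least one eigenvalue has non-negative real part, so the system is not asymptotically stable.

-1, 1, 2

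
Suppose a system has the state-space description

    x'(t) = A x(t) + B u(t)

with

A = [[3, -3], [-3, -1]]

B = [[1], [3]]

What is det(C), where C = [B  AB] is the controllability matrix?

12

AB = [[-6], [-6]]
Controllability matrix C = [B  AB] = [[1, -6], [3, -6]]
det(C) = 1·(-6) - (-6)·3 = -6 - (-18) = 12
Since det(C) ≠ 0, rank(C) = 2 and the system is completely controllable.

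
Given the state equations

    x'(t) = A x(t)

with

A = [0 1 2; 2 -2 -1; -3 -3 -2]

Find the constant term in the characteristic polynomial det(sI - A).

Expand det(sI - A) for the 3×3 matrix.
p(s) = s^3 + 4s^2 + 5s + 17.
(Check: constant term = det(-A) = (-1)^3 det A = 17; coefficient of s^2 = -tr A = 4.)
The constant term is 17.

17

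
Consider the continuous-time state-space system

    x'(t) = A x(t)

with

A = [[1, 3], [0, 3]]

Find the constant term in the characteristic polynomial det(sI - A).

For a 2×2 matrix, det(sI - A) = s^2 - (tr A)s + det A.
tr A = 4, det A = 3.
So p(s) = s^2 - 4s + 3.
The constant term is 3.

3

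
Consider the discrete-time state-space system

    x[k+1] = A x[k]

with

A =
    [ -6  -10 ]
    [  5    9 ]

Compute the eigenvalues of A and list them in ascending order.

-1, 4

det(zI - A) = z^2 - (tr A)z + det A, with tr A = (-6) + 9 = 3 and det A = (-6)·9 - (-10)·5 = -54 - (-50) = -4.
So p(z) = det(zI - A) = z^2 - 3z - 4.
Factor z^2 - 3z - 4: two numbers with sum 3 and product -4 are 4 and -1, so z^2 - 3z - 4 = (z - 4)(z + 1).
Hence p(z) = (z - 4) (z + 1), with roots -1, 4.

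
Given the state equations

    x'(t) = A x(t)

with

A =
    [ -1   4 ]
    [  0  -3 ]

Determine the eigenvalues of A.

det(sI - A) = s^2 - (tr A)s + det A, with tr A = (-1) + (-3) = -4 and det A = (-1)·(-3) - 4·0 = 3 - 0 = 3.
So p(s) = det(sI - A) = s^2 + 4s + 3.
Factor s^2 + 4s + 3: two numbers with sum -4 and product 3 are -1 and -3, so s^2 + 4s + 3 = (s + 1)(s + 3).
Hence p(s) = (s + 1) (s + 3), with roots -3, -1.
All eigenvalues have negative real part, so the system is asymptotically stable.

-3, -1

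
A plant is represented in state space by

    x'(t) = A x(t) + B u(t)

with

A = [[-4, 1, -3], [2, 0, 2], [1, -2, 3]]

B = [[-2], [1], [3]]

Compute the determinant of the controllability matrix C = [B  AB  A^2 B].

AB = [[0], [2], [5]]
A^2B = [[-13], [10], [11]]
Controllability matrix C = [B  AB  A^2B] = [[-2, 0, -13], [1, 2, 10], [3, 5, 11]]
Expanding along the first row, det(C) = (-2)·(2·11 - 10·5) - 0·(1·11 - 10·3) + (-13)·(1·5 - 2·3) = (-2)·(-28) - 0·(-19) + (-13)·(-1) = 69
Since det(C) ≠ 0, rank(C) = 3 and the system is completely controllable.

69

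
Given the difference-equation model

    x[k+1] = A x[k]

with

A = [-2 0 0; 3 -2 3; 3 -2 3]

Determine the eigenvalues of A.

-2, 0, 1

det(zI - A) = z^3 - (tr A)z^2 + (M11 + M22 + M33)z - det A, where Mii is the 2×2 principal minor of A obtained by deleting row i and column i.
tr A = (-2) + (-2) + 3 = -1; M11 = (-2)·3 - 3·(-2) = -6 - (-6) = 0; M22 = (-2)·3 - 0·3 = -6 - 0 = -6; M33 = (-2)·(-2) - 0·3 = 4 - 0 = 4; sum of minors = -2.
det A = (-2)·((-2)·3 - 3·(-2)) - 0·(3·3 - 3·3) + 0·(3·(-2) - (-2)·3) = (-2)·0 - 0·0 + 0·0 = 0.
So p(z) = det(zI - A) = z^3 + z^2 - 2z.
The constant term is 0, so p(z) = z(z^2 + z - 2).
Factor z^2 + z - 2: two numbers with sum -1 and product -2 are 1 and -2, so z^2 + z - 2 = (z - 1)(z + 2).
Hence p(z) = z (z - 1) (z + 2), with roots -2, 0, 1.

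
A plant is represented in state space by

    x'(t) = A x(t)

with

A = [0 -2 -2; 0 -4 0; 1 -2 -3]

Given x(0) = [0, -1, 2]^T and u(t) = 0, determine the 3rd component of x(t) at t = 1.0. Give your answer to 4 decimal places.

-0.0774

det(sI - A) = s^3 - (tr A)s^2 + (M11 + M22 + M33)s - det A, where Mii is the 2×2 principal minor of A obtained by deleting row i and column i.
tr A = 0 + (-4) + (-3) = -7; M11 = (-4)·(-3) - 0·(-2) = 12 - 0 = 12; M22 = 0·(-3) - (-2)·1 = 0 - (-2) = 2; M33 = 0·(-4) - (-2)·0 = 0 - 0 = 0; sum of minors = 14.
det A = 0·((-4)·(-3) - 0·(-2)) - (-2)·(0·(-3) - 0·1) + (-2)·(0·(-2) - (-4)·1) = 0·12 - (-2)·0 + (-2)·4 = -8.
So p(s) = det(sI - A) = s^3 + 7s^2 + 14s + 8.
Rational-root test: any integer root divides 8. Testing small divisors, s = -1 works: p(-1) = -1 + 7 + (-14) + 8 = 0, so (s + 1) is a factor.
Dividing, p(s) = (s + 1)(s^2 + 6s + 8).
Factor s^2 + 6s + 8: two numbers with sum -6 and product 8 are -2 and -4, so s^2 + 6s + 8 = (s + 2)(s + 4).
Hence p(s) = (s + 1) (s + 2) (s + 4), with roots -4, -2, -1.
The eigenvalues -4, -2, -1 are distinct and real, so A is diagonalisable and x(t) = e^{At} x(0) = V diag(e^{λ_i t}) V^{-1} x(0), where the columns of V are the eigenvectors.
λ = -4: A - (-4)I = [[4, -2, -2], [0, 0, 0], [1, -2, 1]]. v must be orthogonal to every row; (row 1) × (row 3) = [-6, -6, -6], so take v_1 = [1, 1, 1]^T.
λ = -2: A - (-2)I = [[2, -2, -2], [0, -2, 0], [1, -2, -1]]. v must be orthogonal to every row; (row 1) × (row 2) = [-4, 0, -4], so take v_2 = [-1, 0, -1]^T.
λ = -1: A - (-1)I = [[1, -2, -2], [0, -3, 0], [1, -2, -2]]. v must be orthogonal to every row; (row 1) × (row 2) = [-6, 0, -3], so take v_3 = [-2, 0, -1]^T.
V = [v_1 v_2 v_3] = [[1, -1, -2], [1, 0, 0], [1, -1, -1]] has det V = 1, so V^{-1} = adj(V)/det V = [[0, 1, 0], [1, 1, -2], [-1, 0, 1]].
Modal coordinates z(0) = V^{-1} x(0): 0·0 + 1·(-1) + 0·2 = -1; 1·0 + 1·(-1) + (-2)·2 = -5; (-1)·0 + 0·(-1) + 1·2 = 2; so z(0) = [-1, -5, 2]^T.
x_3(t) = Σ_i (v_i)_3 · z_i(0) · e^{λ_i t} (row 3 of V times the modal terms).
x_3(1.0) = 1·(-1)·e^{-4·1.0} + (-1)·(-5)·e^{-2·1.0} + (-1)·2·e^{-1·1.0} = (-1)·0.018316 + 5·0.135335 + (-2)·0.367879 = -0.0774.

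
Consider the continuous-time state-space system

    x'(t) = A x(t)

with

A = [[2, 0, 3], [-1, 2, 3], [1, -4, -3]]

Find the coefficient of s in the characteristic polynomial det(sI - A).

1

Expand det(sI - A) for the 3×3 matrix.
p(s) = s^3 - s^2 + s - 18.
(Check: constant term = det(-A) = (-1)^3 det A = -18; coefficient of s^2 = -tr A = -1.)
The coefficient of s is 1.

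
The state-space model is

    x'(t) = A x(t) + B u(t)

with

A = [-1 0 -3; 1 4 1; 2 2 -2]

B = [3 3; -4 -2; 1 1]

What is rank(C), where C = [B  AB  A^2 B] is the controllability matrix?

AB = [[-6, -6], [-12, -4], [-4, 0]]
A^2B = [[18, 6], [-58, -22], [-28, -20]]
Controllability matrix C = [B  AB  A^2B] = [[3, 3, -6, -6, 18, 6], [-4, -2, -12, -4, -58, -22], [1, 1, -4, 0, -28, -20]]
Take the 3×3 submatrix of C formed by columns 1, 2, 3: [[3, 3, -6], [-4, -2, -12], [1, 1, -4]]. Its determinant is 3·((-2)·(-4) - (-12)·1) - 3·((-4)·(-4) - (-12)·1) + (-6)·((-4)·1 - (-2)·1) = 3·20 - 3·28 + (-6)·(-2) = -12 ≠ 0.
So rank(C) ≥ 3; since C has 3 rows, rank(C) = 3.
rank(C) = 3 = n, so the pair (A, B) is completely controllable.

3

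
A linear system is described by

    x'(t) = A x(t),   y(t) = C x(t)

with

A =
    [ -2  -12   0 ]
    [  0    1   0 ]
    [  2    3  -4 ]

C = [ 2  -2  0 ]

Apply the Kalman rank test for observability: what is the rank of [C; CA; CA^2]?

CA = [[-4, -26, 0]]
CA^2 = [[8, 22, 0]]
Observability matrix O = [C; CA; CA^2] = [[2, -2, 0], [-4, -26, 0], [8, 22, 0]]
Column 3 of O is identically zero, so rank(O) ≤ 2.
The 2×2 minor from rows 1, 2, columns 1, 2 is 2·(-26) - (-2)·(-4) = -52 - 8 = -60 ≠ 0, so rank(O) = 2.
rank(O) = 2 < n = 3, so the pair (A, C) is not completely observable.

2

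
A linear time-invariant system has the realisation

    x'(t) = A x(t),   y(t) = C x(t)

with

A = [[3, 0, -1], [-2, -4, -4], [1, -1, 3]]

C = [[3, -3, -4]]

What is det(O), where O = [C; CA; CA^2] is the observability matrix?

-4815

CA = [[11, 16, -3]]
CA^2 = [[-2, -61, -84]]
Observability matrix O = [C; CA; CA^2] = [[3, -3, -4], [11, 16, -3], [-2, -61, -84]]
Expanding along the first row, det(O) = 3·(16·(-84) - (-3)·(-61)) - (-3)·(11·(-84) - (-3)·(-2)) + (-4)·(11·(-61) - 16·(-2)) = 3·(-1527) - (-3)·(-930) + (-4)·(-639) = -4815
Since det(O) ≠ 0, rank(O) = 3 and the system is completely observable.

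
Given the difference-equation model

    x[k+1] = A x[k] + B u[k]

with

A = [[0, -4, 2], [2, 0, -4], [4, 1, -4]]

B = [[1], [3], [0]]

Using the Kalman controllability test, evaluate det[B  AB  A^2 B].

AB = [[-12], [2], [7]]
A^2B = [[6], [-52], [-74]]
Controllability matrix C = [B  AB  A^2B] = [[1, -12, 6], [3, 2, -52], [0, 7, -74]]
Expanding along the first row, det(C) = 1·(2·(-74) - (-52)·7) - (-12)·(3·(-74) - (-52)·0) + 6·(3·7 - 2·0) = 1·216 - (-12)·(-222) + 6·21 = -2322
Since det(C) ≠ 0, rank(C) = 3 and the system is completely controllable.

-2322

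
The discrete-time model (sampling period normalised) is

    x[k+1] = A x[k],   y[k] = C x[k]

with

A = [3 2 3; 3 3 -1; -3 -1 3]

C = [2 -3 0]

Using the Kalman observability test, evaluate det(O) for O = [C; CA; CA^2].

1480

CA = [[-3, -5, 9]]
CA^2 = [[-51, -30, 23]]
Observability matrix O = [C; CA; CA^2] = [[2, -3, 0], [-3, -5, 9], [-51, -30, 23]]
Expanding along the first row, det(O) = 2·((-5)·23 - 9·(-30)) - (-3)·((-3)·23 - 9·(-51)) + 0·((-3)·(-30) - (-5)·(-51)) = 2·155 - (-3)·390 + 0·(-165) = 1480
Since det(O) ≠ 0, rank(O) = 3 and the system is completely observable.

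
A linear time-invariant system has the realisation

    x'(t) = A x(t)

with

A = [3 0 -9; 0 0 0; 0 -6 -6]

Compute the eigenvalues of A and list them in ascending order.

-6, 0, 3

det(sI - A) = s^3 - (tr A)s^2 + (M11 + M22 + M33)s - det A, where Mii is the 2×2 principal minor of A obtained by deleting row i and column i.
tr A = 3 + 0 + (-6) = -3; M11 = 0·(-6) - 0·(-6) = 0 - 0 = 0; M22 = 3·(-6) - (-9)·0 = -18 - 0 = -18; M33 = 3·0 - 0·0 = 0 - 0 = 0; sum of minors = -18.
det A = 3·(0·(-6) - 0·(-6)) - 0·(0·(-6) - 0·0) + (-9)·(0·(-6) - 0·0) = 3·0 - 0·0 + (-9)·0 = 0.
So p(s) = det(sI - A) = s^3 + 3s^2 - 18s.
The constant term is 0, so p(s) = s(s^2 + 3s - 18).
Factor s^2 + 3s - 18: two numbers with sum -3 and product -18 are 3 and -6, so s^2 + 3s - 18 = (s - 3)(s + 6).
Hence p(s) = s (s - 3) (s + 6), with roots -6, 0, 3.
At least one eigenvalue has non-negative real part, so the system is not asymptotically stable.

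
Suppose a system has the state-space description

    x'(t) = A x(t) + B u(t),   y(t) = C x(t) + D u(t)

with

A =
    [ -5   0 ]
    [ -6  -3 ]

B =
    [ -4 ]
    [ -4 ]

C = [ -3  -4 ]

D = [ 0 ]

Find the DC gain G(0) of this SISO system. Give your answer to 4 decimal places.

G(0) = C(-A)^{-1}B + D = -C A^{-1} B + D.
det A = 15, so A^{-1} = (1/15)·adj(A) = [[-1/5, 0], [2/5, -1/3]]
A^{-1} B = [4/5, -4/15]^T
C A^{-1} B = -4/3
G(0) = D - C A^{-1} B = 0 - (-4/3) = 4/3 ≈ 1.3333

1.3333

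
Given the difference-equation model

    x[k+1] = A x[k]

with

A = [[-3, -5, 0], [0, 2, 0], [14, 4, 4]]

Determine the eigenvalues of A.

-3, 2, 4

det(zI - A) = z^3 - (tr A)z^2 + (M11 + M22 + M33)z - det A, where Mii is the 2×2 principal minor of A obtained by deleting row i and column i.
tr A = (-3) + 2 + 4 = 3; M11 = 2·4 - 0·4 = 8 - 0 = 8; M22 = (-3)·4 - 0·14 = -12 - 0 = -12; M33 = (-3)·2 - (-5)·0 = -6 - 0 = -6; sum of minors = -10.
det A = (-3)·(2·4 - 0·4) - (-5)·(0·4 - 0·14) + 0·(0·4 - 2·14) = (-3)·8 - (-5)·0 + 0·(-28) = -24.
So p(z) = det(zI - A) = z^3 - 3z^2 - 10z + 24.
Rational-root test: any integer root divides 24. Testing small divisors, z = 2 works: p(2) = 8 + (-12) + (-20) + 24 = 0, so (z - 2) is a factor.
Dividing, p(z) = (z - 2)(z^2 - z - 12).
Factor z^2 - z - 12: two numbers with sum 1 and product -12 are 4 and -3, so z^2 - z - 12 = (z - 4)(z + 3).
Hence p(z) = (z - 4) (z - 2) (z + 3), with roots -3, 2, 4.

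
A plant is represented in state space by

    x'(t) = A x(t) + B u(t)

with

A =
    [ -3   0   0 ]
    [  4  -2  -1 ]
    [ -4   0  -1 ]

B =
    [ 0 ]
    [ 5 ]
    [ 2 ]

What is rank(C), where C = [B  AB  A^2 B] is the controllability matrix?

2

AB = [[0], [-12], [-2]]
A^2B = [[0], [26], [2]]
Controllability matrix C = [B  AB  A^2B] = [[0, 0, 0], [5, -12, 26], [2, -2, 2]]
Row 1 of C is identically zero, so rank(C) ≤ 2.
The 2×2 minor from rows 2, 3, columns 1, 2 is 5·(-2) - (-12)·2 = -10 - (-24) = 14 ≠ 0, so rank(C) = 2.
rank(C) = 2 < n = 3, so the pair (A, B) is not completely controllable.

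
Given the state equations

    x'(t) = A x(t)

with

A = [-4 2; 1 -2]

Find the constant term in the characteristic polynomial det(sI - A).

6

For a 2×2 matrix, det(sI - A) = s^2 - (tr A)s + det A.
tr A = -6, det A = 6.
So p(s) = s^2 + 6s + 6.
The constant term is 6.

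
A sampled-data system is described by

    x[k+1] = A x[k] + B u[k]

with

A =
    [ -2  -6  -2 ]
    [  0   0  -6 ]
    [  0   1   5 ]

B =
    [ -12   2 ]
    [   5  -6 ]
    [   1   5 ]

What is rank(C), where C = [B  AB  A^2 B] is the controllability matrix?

AB = [[-8, 22], [-6, -30], [10, 19]]
A^2B = [[32, 98], [-60, -114], [44, 65]]
Controllability matrix C = [B  AB  A^2B] = [[-12, 2, -8, 22, 32, 98], [5, -6, -6, -30, -60, -114], [1, 5, 10, 19, 44, 65]]
The rows r1, r2, r3 of C are linearly dependent: r1 + 2·r2 + 2·r3 = 0 (check each entry), so rank(C) ≤ 2.
The 2×2 minor from rows 1, 2, columns 1, 2 is (-12)·(-6) - 2·5 = 72 - 10 = 62 ≠ 0, so rank(C) = 2.
rank(C) = 2 < n = 3, so the pair (A, B) is not completely controllable.

2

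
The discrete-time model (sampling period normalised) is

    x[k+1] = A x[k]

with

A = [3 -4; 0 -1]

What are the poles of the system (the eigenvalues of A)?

-1, 3

det(zI - A) = z^2 - (tr A)z + det A, with tr A = 3 + (-1) = 2 and det A = 3·(-1) - (-4)·0 = -3 - 0 = -3.
So p(z) = det(zI - A) = z^2 - 2z - 3.
Factor z^2 - 2z - 3: two numbers with sum 2 and product -3 are 3 and -1, so z^2 - 2z - 3 = (z - 3)(z + 1).
Hence p(z) = (z - 3) (z + 1), with roots -1, 3.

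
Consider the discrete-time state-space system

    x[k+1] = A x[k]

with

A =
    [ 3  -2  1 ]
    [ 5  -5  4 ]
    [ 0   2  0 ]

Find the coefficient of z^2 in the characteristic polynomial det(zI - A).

Expand det(zI - A) for the 3×3 matrix.
p(z) = z^3 + 2z^2 - 13z + 14.
(Check: constant term = det(-A) = (-1)^3 det A = 14; coefficient of z^2 = -tr A = 2.)
The coefficient of z^2 is 2.

2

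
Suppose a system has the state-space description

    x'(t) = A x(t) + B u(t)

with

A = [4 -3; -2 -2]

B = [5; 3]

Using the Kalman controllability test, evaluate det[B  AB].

AB = [[11], [-16]]
Controllability matrix C = [B  AB] = [[5, 11], [3, -16]]
det(C) = 5·(-16) - 11·3 = -80 - 33 = -113
Since det(C) ≠ 0, rank(C) = 2 and the system is completely controllable.

-113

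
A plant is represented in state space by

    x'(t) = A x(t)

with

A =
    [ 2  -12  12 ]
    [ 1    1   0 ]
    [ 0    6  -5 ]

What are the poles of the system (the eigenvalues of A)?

-2, -1, 1

det(sI - A) = s^3 - (tr A)s^2 + (M11 + M22 + M33)s - det A, where Mii is the 2×2 principal minor of A obtained by deleting row i and column i.
tr A = 2 + 1 + (-5) = -2; M11 = 1·(-5) - 0·6 = -5 - 0 = -5; M22 = 2·(-5) - 12·0 = -10 - 0 = -10; M33 = 2·1 - (-12)·1 = 2 - (-12) = 14; sum of minors = -1.
det A = 2·(1·(-5) - 0·6) - (-12)·(1·(-5) - 0·0) + 12·(1·6 - 1·0) = 2·(-5) - (-12)·(-5) + 12·6 = 2.
So p(s) = det(sI - A) = s^3 + 2s^2 - s - 2.
Rational-root test: any integer root divides -2. Testing small divisors, s = -1 works: p(-1) = -1 + 2 + 1 + (-2) = 0, so (s + 1) is a factor.
Dividing, p(s) = (s + 1)(s^2 + s - 2).
Factor s^2 + s - 2: two numbers with sum -1 and product -2 are 1 and -2, so s^2 + s - 2 = (s - 1)(s + 2).
Hence p(s) = (s - 1) (s + 1) (s + 2), with roots -2, -1, 1.
At least one eigenvalue has non-negative real part, so the system is not asymptotically stable.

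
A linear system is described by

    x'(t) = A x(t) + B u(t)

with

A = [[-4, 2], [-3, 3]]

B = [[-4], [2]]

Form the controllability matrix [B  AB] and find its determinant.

-112

AB = [[20], [18]]
Controllability matrix C = [B  AB] = [[-4, 20], [2, 18]]
det(C) = (-4)·18 - 20·2 = -72 - 40 = -112
Since det(C) ≠ 0, rank(C) = 2 and the system is completely controllable.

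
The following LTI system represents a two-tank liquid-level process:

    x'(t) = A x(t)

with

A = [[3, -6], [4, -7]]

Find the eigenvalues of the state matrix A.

-3, -1

det(sI - A) = s^2 - (tr A)s + det A, with tr A = 3 + (-7) = -4 and det A = 3·(-7) - (-6)·4 = -21 - (-24) = 3.
So p(s) = det(sI - A) = s^2 + 4s + 3.
Factor s^2 + 4s + 3: two numbers with sum -4 and product 3 are -1 and -3, so s^2 + 4s + 3 = (s + 1)(s + 3).
Hence p(s) = (s + 1) (s + 3), with roots -3, -1.
All eigenvalues have negative real part, so the system is asymptotically stable.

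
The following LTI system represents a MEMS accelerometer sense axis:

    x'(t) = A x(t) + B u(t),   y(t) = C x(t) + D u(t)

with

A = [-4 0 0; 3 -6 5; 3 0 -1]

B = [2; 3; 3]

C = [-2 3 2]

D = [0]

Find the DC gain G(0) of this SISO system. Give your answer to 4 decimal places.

21.5000

G(0) = C(-A)^{-1}B + D = -C A^{-1} B + D.
det A = -24, so A^{-1} = (1/-24)·adj(A) = [[-1/4, 0, 0], [-3/4, -1/6, -5/6], [-3/4, 0, -1]]
A^{-1} B = [-1/2, -9/2, -9/2]^T
C A^{-1} B = -43/2
G(0) = D - C A^{-1} B = 0 - (-43/2) = 43/2 ≈ 21.5000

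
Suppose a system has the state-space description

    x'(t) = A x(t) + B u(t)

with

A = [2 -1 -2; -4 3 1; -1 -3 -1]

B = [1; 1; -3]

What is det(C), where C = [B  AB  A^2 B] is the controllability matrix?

AB = [[7], [-4], [-1]]
A^2B = [[20], [-41], [6]]
Controllability matrix C = [B  AB  A^2B] = [[1, 7, 20], [1, -4, -41], [-3, -1, 6]]
Expanding along the first row, det(C) = 1·((-4)·6 - (-41)·(-1)) - 7·(1·6 - (-41)·(-3)) + 20·(1·(-1) - (-4)·(-3)) = 1·(-65) - 7·(-117) + 20·(-13) = 494
Since det(C) ≠ 0, rank(C) = 3 and the system is completely controllable.

494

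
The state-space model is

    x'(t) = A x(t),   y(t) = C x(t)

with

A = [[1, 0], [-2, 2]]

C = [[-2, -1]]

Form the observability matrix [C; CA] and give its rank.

CA = [[0, -2]]
Observability matrix O = [C; CA] = [[-2, -1], [0, -2]]
det(O) = (-2)·(-2) - (-1)·0 = 4 - 0 = 4 ≠ 0, so rank(O) = 2.
rank(O) = 2 = n, so the pair (A, C) is completely observable.

2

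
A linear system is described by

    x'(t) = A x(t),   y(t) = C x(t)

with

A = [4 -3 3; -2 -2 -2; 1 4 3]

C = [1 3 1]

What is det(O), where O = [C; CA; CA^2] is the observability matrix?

CA = [[-1, -5, 0]]
CA^2 = [[6, 13, 7]]
Observability matrix O = [C; CA; CA^2] = [[1, 3, 1], [-1, -5, 0], [6, 13, 7]]
Expanding along the first row, det(O) = 1·((-5)·7 - 0·13) - 3·((-1)·7 - 0·6) + 1·((-1)·13 - (-5)·6) = 1·(-35) - 3·(-7) + 1·17 = 3
Since det(O) ≠ 0, rank(O) = 3 and the system is completely observable.

3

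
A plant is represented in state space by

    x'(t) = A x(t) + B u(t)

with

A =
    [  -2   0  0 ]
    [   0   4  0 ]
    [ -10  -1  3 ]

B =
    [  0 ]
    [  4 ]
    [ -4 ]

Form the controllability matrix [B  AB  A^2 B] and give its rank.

AB = [[0], [16], [-16]]
A^2B = [[0], [64], [-64]]
Controllability matrix C = [B  AB  A^2B] = [[0, 0, 0], [4, 16, 64], [-4, -16, -64]]
Every column of C is a scalar multiple of column 1 = [0, 4, -4] (multipliers 1, 4, 16), so the columns span a one-dimensional space.
C ≠ 0, hence rank(C) = 1.
rank(C) = 1 < n = 3, so the pair (A, B) is not completely controllable.

1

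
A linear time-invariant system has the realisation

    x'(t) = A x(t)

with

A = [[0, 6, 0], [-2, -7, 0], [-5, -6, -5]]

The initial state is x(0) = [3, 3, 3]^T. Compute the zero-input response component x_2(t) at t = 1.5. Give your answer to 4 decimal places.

-0.1220

det(sI - A) = s^3 - (tr A)s^2 + (M11 + M22 + M33)s - det A, where Mii is the 2×2 principal minor of A obtained by deleting row i and column i.
tr A = 0 + (-7) + (-5) = -12; M11 = (-7)·(-5) - 0·(-6) = 35 - 0 = 35; M22 = 0·(-5) - 0·(-5) = 0 - 0 = 0; M33 = 0·(-7) - 6·(-2) = 0 - (-12) = 12; sum of minors = 47.
det A = 0·((-7)·(-5) - 0·(-6)) - 6·((-2)·(-5) - 0·(-5)) + 0·((-2)·(-6) - (-7)·(-5)) = 0·35 - 6·10 + 0·(-23) = -60.
So p(s) = det(sI - A) = s^3 + 12s^2 + 47s + 60.
Rational-root test: any integer root divides 60. Testing small divisors, s = -3 works: p(-3) = -27 + 108 + (-141) + 60 = 0, so (s + 3) is a factor.
Dividing, p(s) = (s + 3)(s^2 + 9s + 20).
Factor s^2 + 9s + 20: two numbers with sum -9 and product 20 are -4 and -5, so s^2 + 9s + 20 = (s + 4)(s + 5).
Hence p(s) = (s + 3) (s + 4) (s + 5), with roots -5, -4, -3.
The eigenvalues -5, -4, -3 are distinct and real, so A is diagonalisable and x(t) = e^{At} x(0) = V diag(e^{λ_i t}) V^{-1} x(0), where the columns of V are the eigenvectors.
λ = -5: A - (-5)I = [[5, 6, 0], [-2, -2, 0], [-5, -6, 0]]. v must be orthogonal to every row; (row 1) × (row 2) = [0, 0, 2], so take v_1 = [0, 0, 1]^T.
λ = -4: A - (-4)I = [[4, 6, 0], [-2, -3, 0], [-5, -6, -1]]. v must be orthogonal to every row; (row 1) × (row 3) = [-6, 4, 6], so take v_2 = [-3, 2, 3]^T.
λ = -3: A - (-3)I = [[3, 6, 0], [-2, -4, 0], [-5, -6, -2]]. v must be orthogonal to every row; (row 1) × (row 3) = [-12, 6, 12], so take v_3 = [2, -1, -2]^T.
V = [v_1 v_2 v_3] = [[0, -3, 2], [0, 2, -1], [1, 3, -2]] has det V = -1, so V^{-1} = adj(V)/det V = [[1, 0, 1], [1, 2, 0], [2, 3, 0]].
Modal coordinates z(0) = V^{-1} x(0): 1·3 + 0·3 + 1·3 = 6; 1·3 + 2·3 + 0·3 = 9; 2·3 + 3·3 + 0·3 = 15; so z(0) = [6, 9, 15]^T.
x_2(t) = Σ_i (v_i)_2 · z_i(0) · e^{λ_i t} (row 2 of V times the modal terms).
x_2(1.5) = 0·6·e^{-5·1.5} + 2·9·e^{-4·1.5} + (-1)·15·e^{-3·1.5} = 0·0.000553 + 18·0.002479 + (-15)·0.011109 = -0.1220.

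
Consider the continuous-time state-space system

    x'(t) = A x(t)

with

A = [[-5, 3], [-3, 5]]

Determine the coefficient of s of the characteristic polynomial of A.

0

For a 2×2 matrix, det(sI - A) = s^2 - (tr A)s + det A.
tr A = 0, det A = -16.
So p(s) = s^2 - 16.
The coefficient of s is 0.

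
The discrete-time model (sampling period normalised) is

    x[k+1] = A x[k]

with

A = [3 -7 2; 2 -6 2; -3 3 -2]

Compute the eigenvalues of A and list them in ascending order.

det(zI - A) = z^3 - (tr A)z^2 + (M11 + M22 + M33)z - det A, where Mii is the 2×2 principal minor of A obtained by deleting row i and column i.
tr A = 3 + (-6) + (-2) = -5; M11 = (-6)·(-2) - 2·3 = 12 - 6 = 6; M22 = 3·(-2) - 2·(-3) = -6 - (-6) = 0; M33 = 3·(-6) - (-7)·2 = -18 - (-14) = -4; sum of minors = 2.
det A = 3·((-6)·(-2) - 2·3) - (-7)·(2·(-2) - 2·(-3)) + 2·(2·3 - (-6)·(-3)) = 3·6 - (-7)·2 + 2·(-12) = 8.
So p(z) = det(zI - A) = z^3 + 5z^2 + 2z - 8.
Rational-root test: any integer root divides -8. Testing small divisors, z = 1 works: p(1) = 1 + 5 + 2 + (-8) = 0, so (z - 1) is a factor.
Dividing, p(z) = (z - 1)(z^2 + 6z + 8).
Factor z^2 + 6z + 8: two numbers with sum -6 and product 8 are -2 and -4, so z^2 + 6z + 8 = (z + 2)(z + 4).
Hence p(z) = (z - 1) (z + 2) (z + 4), with roots -4, -2, 1.

-4, -2, 1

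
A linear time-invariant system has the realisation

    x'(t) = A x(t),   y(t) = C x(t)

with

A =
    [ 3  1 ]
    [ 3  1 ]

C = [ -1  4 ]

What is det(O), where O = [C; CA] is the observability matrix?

-39

CA = [[9, 3]]
Observability matrix O = [C; CA] = [[-1, 4], [9, 3]]
det(O) = (-1)·3 - 4·9 = -3 - 36 = -39
Since det(O) ≠ 0, rank(O) = 2 and the system is completely observable.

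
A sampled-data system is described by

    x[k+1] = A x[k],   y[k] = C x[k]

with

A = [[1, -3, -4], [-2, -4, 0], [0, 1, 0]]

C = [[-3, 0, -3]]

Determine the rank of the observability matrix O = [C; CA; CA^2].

CA = [[-3, 6, 12]]
CA^2 = [[-15, -3, 12]]
Observability matrix O = [C; CA; CA^2] = [[-3, 0, -3], [-3, 6, 12], [-15, -3, 12]]
det(O) = (-3)·(6·12 - 12·(-3)) - 0·((-3)·12 - 12·(-15)) + (-3)·((-3)·(-3) - 6·(-15)) = (-3)·108 - 0·144 + (-3)·99 = -621 ≠ 0, so rank(O) = 3.
rank(O) = 3 = n, so the pair (A, C) is completely observable.

3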